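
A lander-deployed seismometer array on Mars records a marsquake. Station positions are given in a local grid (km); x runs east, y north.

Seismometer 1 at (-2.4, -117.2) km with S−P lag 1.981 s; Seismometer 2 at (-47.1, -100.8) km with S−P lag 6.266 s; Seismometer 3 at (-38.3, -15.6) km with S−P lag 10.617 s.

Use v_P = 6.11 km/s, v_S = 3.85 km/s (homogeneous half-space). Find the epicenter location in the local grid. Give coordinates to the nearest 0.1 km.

x ≈ 17.3 km, y ≈ -111.1 km

Distance from S−P lag: d = Δt · v_P v_S / (v_P − v_S) = Δt · (6.11·3.85)/(6.11−3.85) ≈ 10.4086·Δt.
So d_Seismometer 1 = 20.62, d_Seismometer 2 = 65.22, d_Seismometer 3 = 110.51 km.
Circle about each station: (x + 2.4)² + (y + 117.2)² = 20.62²; (x + 47.1)² + (y + 100.8)² = 65.22²; (x + 38.3)² + (y + 15.6)² = 110.51².
Subtracting pairs of circle equations eliminates x²+y² and gives linear equations (the radical axes):
-89.4 x + 32.8 y = -5191.01
-71.8 x + 203.2 y = -23818.63
Solving the 2×2 system: x ≈ 17.3, y ≈ -111.1 km.
Check against Seismometer 1 (with the unrounded x, y): √((x + 2.4)²+(y + 117.2)²) = 20.62 ≈ 20.62 km. ✓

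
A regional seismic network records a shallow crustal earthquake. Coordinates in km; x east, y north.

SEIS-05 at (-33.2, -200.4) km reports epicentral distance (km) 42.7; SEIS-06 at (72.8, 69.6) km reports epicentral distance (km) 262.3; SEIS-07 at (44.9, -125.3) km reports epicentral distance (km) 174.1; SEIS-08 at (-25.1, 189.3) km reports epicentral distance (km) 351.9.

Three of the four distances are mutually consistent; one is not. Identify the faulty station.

Solve using three stations at a time. Using SEIS-05, SEIS-06, SEIS-08 (subtract circle equations pairwise → linear system) gives (x, y) ≈ (-51.0, -161.6).
Distances from that point to each station vs reported:
  SEIS-05: calculated 42.6 vs reported 42.7 → residual 0.1 km
  SEIS-06: calculated 262.3 vs reported 262.3 → residual 0.0 km
  SEIS-07: calculated 102.5 vs reported 174.1 → residual 71.6 km
  SEIS-08: calculated 351.9 vs reported 351.9 → residual 0.0 km
SEIS-05, SEIS-06, SEIS-08 are mutually consistent (residuals ≈ 0); SEIS-07 is off by 71.6 km.

SEIS-07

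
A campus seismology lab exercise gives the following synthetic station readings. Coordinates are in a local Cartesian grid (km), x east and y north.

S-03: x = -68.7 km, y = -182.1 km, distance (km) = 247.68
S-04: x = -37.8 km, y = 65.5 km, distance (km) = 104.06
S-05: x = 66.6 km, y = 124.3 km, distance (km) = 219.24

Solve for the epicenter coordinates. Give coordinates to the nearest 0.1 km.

(-141.3, 54.7)

Circle about each station: (x + 68.7)² + (y + 182.1)² = 247.68²; (x + 37.8)² + (y − 65.5)² = 104.06²; (x − 66.6)² + (y − 124.3)² = 219.24².
Subtracting the S-03 equation from the S-04 and S-05 equations removes the quadratic terms:
61.8 x + 495.2 y = 18355.89
270.6 x + 612.8 y = -4714.85
Solving the 2×2 system: x ≈ -141.3, y ≈ 54.7 km.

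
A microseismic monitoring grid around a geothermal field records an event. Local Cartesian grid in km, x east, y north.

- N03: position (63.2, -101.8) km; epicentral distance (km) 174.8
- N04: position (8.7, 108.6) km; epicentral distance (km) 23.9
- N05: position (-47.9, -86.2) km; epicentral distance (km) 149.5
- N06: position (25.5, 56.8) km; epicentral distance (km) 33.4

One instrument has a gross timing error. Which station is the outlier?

N04

Solve using three stations at a time. Using N03, N05, N06 (subtract circle equations pairwise → linear system) gives (x, y) ≈ (-7.9, 57.9).
Distances from that point to each station vs reported:
  N03: calculated 174.8 vs reported 174.8 → residual 0.0 km
  N04: calculated 53.4 vs reported 23.9 → residual 29.5 km
  N05: calculated 149.5 vs reported 149.5 → residual 0.0 km
  N06: calculated 33.5 vs reported 33.4 → residual 0.1 km
N03, N05, N06 are mutually consistent (residuals ≈ 0); N04 is off by 29.5 km.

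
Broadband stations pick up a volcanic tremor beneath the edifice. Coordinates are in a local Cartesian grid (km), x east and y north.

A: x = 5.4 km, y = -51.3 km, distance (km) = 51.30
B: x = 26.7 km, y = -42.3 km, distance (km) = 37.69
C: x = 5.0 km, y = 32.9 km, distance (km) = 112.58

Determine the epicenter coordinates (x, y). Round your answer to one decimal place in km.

53.7 km east, -68.6 km north

Circle about each station: (x − 5.4)² + (y + 51.3)² = 51.30²; (x − 26.7)² + (y + 42.3)² = 37.69²; (x − 5.0)² + (y − 32.9)² = 112.58².
Subtracting pairs of circle equations eliminates x²+y² and gives linear equations (the radical axes):
42.6 x + 18.0 y = 1052.48
-0.8 x + 168.4 y = -11596.01
Solving the 2×2 system: x ≈ 53.7, y ≈ -68.6 km.
Check against A (with the unrounded x, y): √((x − 5.4)²+(y + 51.3)²) = 51.30 ≈ 51.30 km. ✓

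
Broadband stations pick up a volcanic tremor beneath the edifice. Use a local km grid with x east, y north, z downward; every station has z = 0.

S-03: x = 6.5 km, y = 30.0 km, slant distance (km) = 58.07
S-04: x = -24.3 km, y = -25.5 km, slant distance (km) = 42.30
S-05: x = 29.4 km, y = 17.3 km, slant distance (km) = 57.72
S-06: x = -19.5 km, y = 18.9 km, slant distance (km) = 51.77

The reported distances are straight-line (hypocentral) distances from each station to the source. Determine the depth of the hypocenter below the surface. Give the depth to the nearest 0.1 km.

35.0 km

Each station gives a sphere (x−x_i)² + (y−y_i)² + z² = d_i² (stations at z=0).
Subtracting the S-03 sphere from S-04 and S-05: z² cancels, leaving linear equations in x and y:
-61.6 x − 111.0 y = 1881.32
45.8 x − 25.4 y = 261.93
Solving: x ≈ -2.814, y ≈ -15.387 km (keep extra digits for the depth step; rounded: -2.8, -15.4).
Then from the S-03 sphere: z² = 58.07² − (x − 6.5)² − (y − 30.0)² with x = -2.814, y = -15.387, so z ≈ 35.006 ≈ 35.0 km.
Check against S-06 (with the unrounded solution): distance 51.76 ≈ 51.77 km. ✓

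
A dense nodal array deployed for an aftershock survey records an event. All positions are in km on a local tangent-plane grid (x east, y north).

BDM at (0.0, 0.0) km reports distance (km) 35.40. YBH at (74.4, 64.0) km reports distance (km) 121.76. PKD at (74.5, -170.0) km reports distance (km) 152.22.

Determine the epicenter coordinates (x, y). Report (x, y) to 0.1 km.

x ≈ 3.8 km, y ≈ -35.2 km

Circle about each station: x² + y² = 35.40²; (x − 74.4)² + (y − 64.0)² = 121.76²; (x − 74.5)² + (y + 170.0)² = 152.22².
Subtracting the BDM equation from the YBH and PKD equations removes the quadratic terms:
148.8 x + 128.0 y = -3940.98
149.0 x − 340.0 y = 12532.48
Solving the 2×2 system: x ≈ 3.8, y ≈ -35.2 km.
Check against BDM (with the unrounded x, y): √(x²+y²) = 35.40 ≈ 35.40 km. ✓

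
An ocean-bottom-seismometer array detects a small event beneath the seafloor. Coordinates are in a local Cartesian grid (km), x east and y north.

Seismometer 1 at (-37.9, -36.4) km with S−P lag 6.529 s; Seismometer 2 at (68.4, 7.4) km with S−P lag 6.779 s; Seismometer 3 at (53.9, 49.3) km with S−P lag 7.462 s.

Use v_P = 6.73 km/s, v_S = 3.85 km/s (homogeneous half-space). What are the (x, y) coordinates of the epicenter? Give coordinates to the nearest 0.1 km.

(7.8, 0.5)

Distance from S−P lag: d = Δt · v_P v_S / (v_P − v_S) = Δt · (6.73·3.85)/(6.73−3.85) ≈ 8.9967·Δt.
So d_Seismometer 1 = 58.74, d_Seismometer 2 = 60.99, d_Seismometer 3 = 67.13 km.
Circle about each station: (x + 37.9)² + (y + 36.4)² = 58.74²; (x − 68.4)² + (y − 7.4)² = 60.99²; (x − 53.9)² + (y − 49.3)² = 67.13².
Subtracting pairs of circle equations eliminates x²+y² and gives linear equations (the radical axes):
212.6 x + 87.6 y = 1702.56
183.6 x + 171.4 y = 1518.28
Solving the 2×2 system: x ≈ 7.8, y ≈ 0.5 km.
Check against Seismometer 1 (with the unrounded x, y): √((x + 37.9)²+(y + 36.4)²) = 58.74 ≈ 58.74 km. ✓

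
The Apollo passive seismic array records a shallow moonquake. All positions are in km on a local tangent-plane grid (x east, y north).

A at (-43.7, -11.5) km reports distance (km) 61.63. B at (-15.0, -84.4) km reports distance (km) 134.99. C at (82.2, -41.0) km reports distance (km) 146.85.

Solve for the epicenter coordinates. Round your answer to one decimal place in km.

Circle about each station: (x + 43.7)² + (y + 11.5)² = 61.63²; (x + 15.0)² + (y + 84.4)² = 134.99²; (x − 82.2)² + (y + 41.0)² = 146.85².
Subtracting pairs of circle equations eliminates x²+y² and gives linear equations (the radical axes):
57.4 x − 145.8 y = -9117.62
251.8 x − 59.0 y = -11370.77
Solving the 2×2 system: x ≈ -33.6, y ≈ 49.3 km.

-33.6 km east, 49.3 km north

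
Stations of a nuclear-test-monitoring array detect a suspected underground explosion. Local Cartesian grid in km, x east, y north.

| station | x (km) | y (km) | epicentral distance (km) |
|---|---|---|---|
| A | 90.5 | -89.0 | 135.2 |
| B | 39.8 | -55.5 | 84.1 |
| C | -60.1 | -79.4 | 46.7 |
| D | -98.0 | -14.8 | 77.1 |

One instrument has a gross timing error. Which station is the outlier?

C

Solve using three stations at a time. Using A, B, D (subtract circle equations pairwise → linear system) gives (x, y) ≈ (-43.2, -68.9).
Distances from that point to each station vs reported:
  A: calculated 135.2 vs reported 135.2 → residual 0.0 km
  B: calculated 84.1 vs reported 84.1 → residual 0.0 km
  C: calculated 19.9 vs reported 46.7 → residual 26.8 km
  D: calculated 77.0 vs reported 77.1 → residual 0.1 km
A, B, D are mutually consistent (residuals ≈ 0); C is off by 26.8 km.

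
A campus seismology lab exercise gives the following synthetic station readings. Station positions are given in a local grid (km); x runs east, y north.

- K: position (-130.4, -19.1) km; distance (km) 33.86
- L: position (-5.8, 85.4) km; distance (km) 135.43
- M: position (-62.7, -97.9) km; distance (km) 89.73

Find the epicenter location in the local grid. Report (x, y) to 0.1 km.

Circle about each station: (x + 130.4)² + (y + 19.1)² = 33.86²; (x + 5.8)² + (y − 85.4)² = 135.43²; (x + 62.7)² + (y + 97.9)² = 89.73².
Subtracting pairs of circle equations eliminates x²+y² and gives linear equations (the radical axes):
249.2 x + 209.0 y = -27236.96
135.4 x − 157.6 y = -10758.24
Solving the 2×2 system: x ≈ -96.8, y ≈ -14.9 km.

-96.8 km east, -14.9 km north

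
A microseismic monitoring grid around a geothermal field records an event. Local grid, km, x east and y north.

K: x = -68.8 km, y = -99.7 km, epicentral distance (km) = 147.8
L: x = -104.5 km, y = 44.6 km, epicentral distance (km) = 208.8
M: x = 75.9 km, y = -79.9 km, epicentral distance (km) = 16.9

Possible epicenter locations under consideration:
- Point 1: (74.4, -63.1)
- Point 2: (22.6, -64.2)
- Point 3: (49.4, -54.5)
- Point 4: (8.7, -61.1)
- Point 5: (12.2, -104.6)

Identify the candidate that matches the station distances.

For each candidate, compare |candidate − station| to the reported distance:
Point 1: residuals K 0.0, L 0.0, M 0.0 → max 0.0 km
Point 2: residuals K 49.7, L 41.5, M 38.7 → max 49.7 km
Point 3: residuals K 21.3, L 25.8, M 19.8 → max 25.8 km
Point 4: residuals K 61.2, L 53.9, M 52.9 → max 61.2 km
Point 5: residuals K 66.7, L 19.4, M 51.4 → max 66.7 km
Only Point 1 has all residuals ≈ 0.

Point 1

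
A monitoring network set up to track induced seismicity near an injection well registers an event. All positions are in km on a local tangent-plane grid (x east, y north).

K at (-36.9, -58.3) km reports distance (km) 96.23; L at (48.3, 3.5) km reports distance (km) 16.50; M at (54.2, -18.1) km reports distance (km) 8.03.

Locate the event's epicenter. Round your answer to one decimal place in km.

x ≈ 48.0 km, y ≈ -13.0 km

Circle about each station: (x + 36.9)² + (y + 58.3)² = 96.23²; (x − 48.3)² + (y − 3.5)² = 16.50²; (x − 54.2)² + (y + 18.1)² = 8.03².
Subtracting pairs of circle equations eliminates x²+y² and gives linear equations (the radical axes):
170.4 x + 123.6 y = 6572.60
182.2 x + 80.4 y = 7700.48
Solving the 2×2 system: x ≈ 48.0, y ≈ -13.0 km.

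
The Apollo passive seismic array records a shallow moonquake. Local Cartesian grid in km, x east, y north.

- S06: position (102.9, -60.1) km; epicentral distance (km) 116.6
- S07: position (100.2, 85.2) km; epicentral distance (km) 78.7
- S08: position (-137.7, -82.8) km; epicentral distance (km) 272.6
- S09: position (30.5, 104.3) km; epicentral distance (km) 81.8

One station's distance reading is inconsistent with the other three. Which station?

S07

Solve using three stations at a time. Using S06, S08, S09 (subtract circle equations pairwise → linear system) gives (x, y) ≈ (96.7, 56.3).
Distances from that point to each station vs reported:
  S06: calculated 116.6 vs reported 116.6 → residual 0.0 km
  S07: calculated 29.1 vs reported 78.7 → residual 49.6 km
  S08: calculated 272.6 vs reported 272.6 → residual 0.0 km
  S09: calculated 81.8 vs reported 81.8 → residual 0.0 km
S06, S08, S09 are mutually consistent (residuals ≈ 0); S07 is off by 49.6 km.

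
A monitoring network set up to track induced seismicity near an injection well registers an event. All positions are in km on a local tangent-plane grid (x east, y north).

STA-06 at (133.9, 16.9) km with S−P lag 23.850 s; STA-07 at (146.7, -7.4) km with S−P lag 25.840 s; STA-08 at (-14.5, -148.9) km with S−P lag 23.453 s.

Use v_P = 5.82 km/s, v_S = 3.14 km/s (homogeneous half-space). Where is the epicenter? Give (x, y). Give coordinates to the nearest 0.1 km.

Distance from S−P lag: d = Δt · v_P v_S / (v_P − v_S) = Δt · (5.82·3.14)/(5.82−3.14) ≈ 6.8190·Δt.
So d_STA-06 = 162.63, d_STA-07 = 176.20, d_STA-08 = 159.92 km.
Circle about each station: (x − 133.9)² + (y − 16.9)² = 162.63²; (x − 146.7)² + (y + 7.4)² = 176.20²; (x + 14.5)² + (y + 148.9)² = 159.92².
Subtracting pairs of circle equations eliminates x²+y² and gives linear equations (the radical axes):
25.6 x − 48.6 y = -1237.09
-296.8 x − 331.6 y = 5040.75
Solving the 2×2 system: x ≈ -28.6, y ≈ 10.4 km.
Check against STA-06 (with the unrounded x, y): √((x − 133.9)²+(y − 16.9)²) = 162.62 ≈ 162.63 km. ✓

x ≈ -28.6 km, y ≈ 10.4 km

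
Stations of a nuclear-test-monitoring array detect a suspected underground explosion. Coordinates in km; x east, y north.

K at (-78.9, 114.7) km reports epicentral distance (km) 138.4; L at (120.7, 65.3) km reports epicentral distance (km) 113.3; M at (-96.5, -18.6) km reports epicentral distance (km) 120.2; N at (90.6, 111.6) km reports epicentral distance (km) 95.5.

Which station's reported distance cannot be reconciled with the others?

N

Solve using three stations at a time. Using K, L, M (subtract circle equations pairwise → linear system) gives (x, y) ≈ (18.5, 16.4).
Distances from that point to each station vs reported:
  K: calculated 138.4 vs reported 138.4 → residual 0.0 km
  L: calculated 113.3 vs reported 113.3 → residual 0.0 km
  M: calculated 120.2 vs reported 120.2 → residual 0.0 km
  N: calculated 119.4 vs reported 95.5 → residual 23.9 km
K, L, M are mutually consistent (residuals ≈ 0); N is off by 23.9 km.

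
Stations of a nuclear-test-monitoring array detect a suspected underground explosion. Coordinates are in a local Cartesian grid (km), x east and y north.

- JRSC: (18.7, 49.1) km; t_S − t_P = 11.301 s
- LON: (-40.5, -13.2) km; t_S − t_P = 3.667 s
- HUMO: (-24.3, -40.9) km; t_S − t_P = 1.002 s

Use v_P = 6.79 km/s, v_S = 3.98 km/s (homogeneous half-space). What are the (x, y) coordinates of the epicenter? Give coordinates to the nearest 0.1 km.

Distance from S−P lag: d = Δt · v_P v_S / (v_P − v_S) = Δt · (6.79·3.98)/(6.79−3.98) ≈ 9.6172·Δt.
So d_JRSC = 108.68, d_LON = 35.27, d_HUMO = 9.64 km.
Circle about each station: (x − 18.7)² + (y − 49.1)² = 108.68²; (x + 40.5)² + (y + 13.2)² = 35.27²; (x + 24.3)² + (y + 40.9)² = 9.64².
Subtracting pairs of circle equations eliminates x²+y² and gives linear equations (the radical axes):
-118.4 x − 124.6 y = 9621.36
-86.0 x − 180.0 y = 11221.21
Solving the 2×2 system: x ≈ -31.5, y ≈ -47.3 km.

x ≈ -31.5 km, y ≈ -47.3 km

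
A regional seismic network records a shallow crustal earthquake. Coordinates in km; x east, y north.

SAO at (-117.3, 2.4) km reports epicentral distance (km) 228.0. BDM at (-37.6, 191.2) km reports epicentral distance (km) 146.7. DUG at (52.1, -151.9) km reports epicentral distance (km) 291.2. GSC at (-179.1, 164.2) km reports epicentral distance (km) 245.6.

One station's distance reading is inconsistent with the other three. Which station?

BDM

Solve using three stations at a time. Using SAO, DUG, GSC (subtract circle equations pairwise → linear system) gives (x, y) ≈ (65.3, 139.1).
Distances from that point to each station vs reported:
  SAO: calculated 228.1 vs reported 228.0 → residual 0.1 km
  BDM: calculated 115.4 vs reported 146.7 → residual 31.3 km
  DUG: calculated 291.3 vs reported 291.2 → residual 0.1 km
  GSC: calculated 245.7 vs reported 245.6 → residual 0.1 km
SAO, DUG, GSC are mutually consistent (residuals ≈ 0); BDM is off by 31.3 km.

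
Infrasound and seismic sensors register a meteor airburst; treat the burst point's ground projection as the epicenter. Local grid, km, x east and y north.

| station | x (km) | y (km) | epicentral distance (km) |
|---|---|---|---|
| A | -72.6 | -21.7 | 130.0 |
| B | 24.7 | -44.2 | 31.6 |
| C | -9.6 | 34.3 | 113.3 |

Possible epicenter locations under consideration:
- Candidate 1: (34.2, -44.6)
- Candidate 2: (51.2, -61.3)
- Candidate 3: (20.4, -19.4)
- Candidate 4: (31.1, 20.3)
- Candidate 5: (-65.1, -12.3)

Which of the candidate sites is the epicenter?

For each candidate, compare |candidate − station| to the reported distance:
Candidate 1: residuals A 20.8, B 22.1, C 23.1 → max 23.1 km
Candidate 2: residuals A 0.0, B 0.1, C 0.0 → max 0.1 km
Candidate 3: residuals A 37.0, B 6.4, C 51.8 → max 51.8 km
Candidate 4: residuals A 18.1, B 33.2, C 70.3 → max 70.3 km
Candidate 5: residuals A 118.0, B 63.7, C 40.8 → max 118.0 km
Only Candidate 2 has all residuals ≈ 0.

Candidate 2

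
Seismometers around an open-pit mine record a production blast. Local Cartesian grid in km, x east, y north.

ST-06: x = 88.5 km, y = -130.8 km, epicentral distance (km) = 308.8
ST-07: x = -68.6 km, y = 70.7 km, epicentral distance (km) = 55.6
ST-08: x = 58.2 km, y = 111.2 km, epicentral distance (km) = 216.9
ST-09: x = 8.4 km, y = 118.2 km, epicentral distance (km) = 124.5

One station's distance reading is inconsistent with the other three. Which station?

ST-08

Solve using three stations at a time. Using ST-06, ST-07, ST-09 (subtract circle equations pairwise → linear system) gives (x, y) ≈ (-115.0, 101.5).
Distances from that point to each station vs reported:
  ST-06: calculated 308.8 vs reported 308.8 → residual 0.0 km
  ST-07: calculated 55.7 vs reported 55.6 → residual 0.1 km
  ST-08: calculated 173.5 vs reported 216.9 → residual 43.4 km
  ST-09: calculated 124.5 vs reported 124.5 → residual 0.0 km
ST-06, ST-07, ST-09 are mutually consistent (residuals ≈ 0); ST-08 is off by 43.4 km.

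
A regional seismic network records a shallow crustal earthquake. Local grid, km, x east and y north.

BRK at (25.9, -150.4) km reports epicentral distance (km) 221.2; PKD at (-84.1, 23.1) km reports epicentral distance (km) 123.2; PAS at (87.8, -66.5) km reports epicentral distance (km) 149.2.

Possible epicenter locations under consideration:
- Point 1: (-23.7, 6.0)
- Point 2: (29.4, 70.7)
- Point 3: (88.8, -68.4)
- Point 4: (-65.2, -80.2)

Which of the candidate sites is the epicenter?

For each candidate, compare |candidate − station| to the reported distance:
Point 1: residuals BRK 57.1, PKD 60.4, PAS 16.2 → max 60.4 km
Point 2: residuals BRK 0.1, PKD 0.1, PAS 0.1 → max 0.1 km
Point 3: residuals BRK 117.9, PKD 72.4, PAS 147.1 → max 147.1 km
Point 4: residuals BRK 106.2, PKD 18.2, PAS 4.4 → max 106.2 km
Only Point 2 has all residuals ≈ 0.

Point 2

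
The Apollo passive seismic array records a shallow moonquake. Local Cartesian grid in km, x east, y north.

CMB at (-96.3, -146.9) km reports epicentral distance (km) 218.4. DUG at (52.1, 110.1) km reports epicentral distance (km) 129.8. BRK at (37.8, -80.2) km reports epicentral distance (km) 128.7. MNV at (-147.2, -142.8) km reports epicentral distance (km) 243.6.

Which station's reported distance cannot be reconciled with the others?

DUG

Solve using three stations at a time. Using CMB, BRK, MNV (subtract circle equations pairwise → linear system) gives (x, y) ≈ (7.9, 45.1).
Distances from that point to each station vs reported:
  CMB: calculated 218.5 vs reported 218.4 → residual 0.1 km
  DUG: calculated 78.6 vs reported 129.8 → residual 51.2 km
  BRK: calculated 128.8 vs reported 128.7 → residual 0.1 km
  MNV: calculated 243.7 vs reported 243.6 → residual 0.1 km
CMB, BRK, MNV are mutually consistent (residuals ≈ 0); DUG is off by 51.2 km.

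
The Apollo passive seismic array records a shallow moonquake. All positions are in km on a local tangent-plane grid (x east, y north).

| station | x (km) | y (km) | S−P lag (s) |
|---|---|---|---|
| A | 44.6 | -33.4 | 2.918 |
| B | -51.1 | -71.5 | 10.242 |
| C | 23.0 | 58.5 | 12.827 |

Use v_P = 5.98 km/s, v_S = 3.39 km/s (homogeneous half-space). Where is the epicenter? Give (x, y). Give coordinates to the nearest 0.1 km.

(23.4, -41.9)

Distance from S−P lag: d = Δt · v_P v_S / (v_P − v_S) = Δt · (5.98·3.39)/(5.98−3.39) ≈ 7.8271·Δt.
So d_A = 22.84, d_B = 80.17, d_C = 100.40 km.
Circle about each station: (x − 44.6)² + (y + 33.4)² = 22.84²; (x + 51.1)² + (y + 71.5)² = 80.17²; (x − 23.0)² + (y − 58.5)² = 100.40².
Subtracting pairs of circle equations eliminates x²+y² and gives linear equations (the radical axes):
-191.4 x − 76.2 y = -1286.82
-43.2 x + 183.8 y = -8711.96
Solving the 2×2 system: x ≈ 23.4, y ≈ -41.9 km.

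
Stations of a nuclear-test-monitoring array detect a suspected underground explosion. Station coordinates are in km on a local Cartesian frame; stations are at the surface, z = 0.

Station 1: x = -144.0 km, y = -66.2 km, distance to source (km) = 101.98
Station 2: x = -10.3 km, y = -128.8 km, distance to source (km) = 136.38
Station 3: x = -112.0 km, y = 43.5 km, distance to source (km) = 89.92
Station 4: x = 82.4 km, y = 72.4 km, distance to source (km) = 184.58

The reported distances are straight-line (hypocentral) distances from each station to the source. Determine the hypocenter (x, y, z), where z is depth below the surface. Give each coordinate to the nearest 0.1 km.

Each station gives a sphere (x−x_i)² + (y−y_i)² + z² = d_i² (stations at z=0).
Subtracting the Station 1 sphere from Station 2 and Station 3: z² cancels, leaving linear equations in x and y:
267.4 x − 125.2 y = -16622.49
64.0 x + 219.4 y = -8367.88
Solving: x ≈ -70.405, y ≈ -17.602 km (keep extra digits for the depth step; rounded: -70.4, -17.6).
Then from the Station 1 sphere: z² = 101.98² − (x + 144.0)² − (y + 66.2)² with x = -70.405, y = -17.602, so z ≈ 51.205 ≈ 51.2 km.

(-70.4, -17.6, 51.2)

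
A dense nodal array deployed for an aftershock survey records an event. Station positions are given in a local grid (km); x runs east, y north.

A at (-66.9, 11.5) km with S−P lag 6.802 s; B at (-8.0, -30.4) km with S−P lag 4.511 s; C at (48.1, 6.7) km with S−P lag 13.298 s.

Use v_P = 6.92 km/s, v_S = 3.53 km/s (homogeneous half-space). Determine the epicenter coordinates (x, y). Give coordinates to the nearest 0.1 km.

Distance from S−P lag: d = Δt · v_P v_S / (v_P − v_S) = Δt · (6.92·3.53)/(6.92−3.53) ≈ 7.2058·Δt.
So d_A = 49.01, d_B = 32.51, d_C = 95.82 km.
Circle about each station: (x + 66.9)² + (y − 11.5)² = 49.01²; (x + 8.0)² + (y + 30.4)² = 32.51²; (x − 48.1)² + (y − 6.7)² = 95.82².
Subtracting the A equation from the B and C equations removes the quadratic terms:
117.8 x − 83.8 y = -2274.62
230.0 x − 9.6 y = -9028.85
Solving the 2×2 system: x ≈ -40.5, y ≈ -29.8 km.

(-40.5, -29.8)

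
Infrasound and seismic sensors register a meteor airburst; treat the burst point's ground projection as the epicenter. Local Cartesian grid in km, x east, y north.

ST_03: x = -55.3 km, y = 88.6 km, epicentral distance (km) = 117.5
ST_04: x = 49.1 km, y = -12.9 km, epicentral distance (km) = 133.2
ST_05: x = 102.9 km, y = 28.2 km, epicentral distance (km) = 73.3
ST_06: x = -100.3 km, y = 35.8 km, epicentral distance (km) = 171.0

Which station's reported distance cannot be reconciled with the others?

Solve using three stations at a time. Using ST_03, ST_05, ST_06 (subtract circle equations pairwise → linear system) gives (x, y) ≈ (62.2, 89.1).
Distances from that point to each station vs reported:
  ST_03: calculated 117.5 vs reported 117.5 → residual 0.0 km
  ST_04: calculated 102.8 vs reported 133.2 → residual 30.4 km
  ST_05: calculated 73.2 vs reported 73.3 → residual 0.1 km
  ST_06: calculated 171.0 vs reported 171.0 → residual 0.0 km
ST_03, ST_05, ST_06 are mutually consistent (residuals ≈ 0); ST_04 is off by 30.4 km.

ST_04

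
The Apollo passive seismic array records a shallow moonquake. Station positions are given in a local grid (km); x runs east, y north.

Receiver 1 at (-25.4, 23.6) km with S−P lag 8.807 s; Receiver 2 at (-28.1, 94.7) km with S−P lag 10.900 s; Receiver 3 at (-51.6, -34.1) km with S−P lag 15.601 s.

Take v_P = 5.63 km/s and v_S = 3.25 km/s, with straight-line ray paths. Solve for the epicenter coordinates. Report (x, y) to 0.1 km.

Distance from S−P lag: d = Δt · v_P v_S / (v_P − v_S) = Δt · (5.63·3.25)/(5.63−3.25) ≈ 7.6880·Δt.
So d_Receiver 1 = 67.71, d_Receiver 2 = 83.80, d_Receiver 3 = 119.94 km.
Circle about each station: (x + 25.4)² + (y − 23.6)² = 67.71²; (x + 28.1)² + (y − 94.7)² = 83.80²; (x + 51.6)² + (y + 34.1)² = 119.94².
Subtracting the Receiver 1 equation from the Receiver 2 and Receiver 3 equations removes the quadratic terms:
-5.4 x + 142.2 y = 6117.78
-52.4 x − 115.4 y = -7177.71
Solving the 2×2 system: x ≈ 39.0, y ≈ 44.5 km.
Check against Receiver 1 (with the unrounded x, y): √((x + 25.4)²+(y − 23.6)²) = 67.68 ≈ 67.71 km. ✓

(39.0, 44.5)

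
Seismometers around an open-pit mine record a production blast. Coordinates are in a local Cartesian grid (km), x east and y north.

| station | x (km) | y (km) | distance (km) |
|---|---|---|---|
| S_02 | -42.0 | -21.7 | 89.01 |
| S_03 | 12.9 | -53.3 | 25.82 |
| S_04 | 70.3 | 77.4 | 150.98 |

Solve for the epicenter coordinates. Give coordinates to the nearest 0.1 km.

Circle about each station: (x + 42.0)² + (y + 21.7)² = 89.01²; (x − 12.9)² + (y + 53.3)² = 25.82²; (x − 70.3)² + (y − 77.4)² = 150.98².
Subtracting the S_02 equation from the S_03 and S_04 equations removes the quadratic terms:
109.8 x − 63.2 y = 8028.52
224.6 x + 198.2 y = -6174.22
Solving the 2×2 system: x ≈ 33.4, y ≈ -69.0 km.

33.4 km east, -69.0 km north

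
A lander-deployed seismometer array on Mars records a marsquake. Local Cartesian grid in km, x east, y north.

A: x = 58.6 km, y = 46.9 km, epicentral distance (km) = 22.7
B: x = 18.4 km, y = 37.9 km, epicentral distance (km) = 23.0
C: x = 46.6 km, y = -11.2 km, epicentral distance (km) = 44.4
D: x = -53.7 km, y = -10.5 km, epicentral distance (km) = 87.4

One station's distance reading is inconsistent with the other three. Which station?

D

Solve using three stations at a time. Using A, B, C (subtract circle equations pairwise → linear system) gives (x, y) ≈ (40.8, 32.8).
Distances from that point to each station vs reported:
  A: calculated 22.7 vs reported 22.7 → residual 0.0 km
  B: calculated 23.0 vs reported 23.0 → residual 0.0 km
  C: calculated 44.4 vs reported 44.4 → residual 0.0 km
  D: calculated 104.0 vs reported 87.4 → residual 16.6 km
A, B, C are mutually consistent (residuals ≈ 0); D is off by 16.6 km.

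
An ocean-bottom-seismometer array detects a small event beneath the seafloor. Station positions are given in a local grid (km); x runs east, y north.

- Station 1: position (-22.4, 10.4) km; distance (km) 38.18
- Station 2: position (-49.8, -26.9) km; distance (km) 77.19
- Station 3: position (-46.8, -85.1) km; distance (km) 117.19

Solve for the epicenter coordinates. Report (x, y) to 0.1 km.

Circle about each station: (x + 22.4)² + (y − 10.4)² = 38.18²; (x + 49.8)² + (y + 26.9)² = 77.19²; (x + 46.8)² + (y + 85.1)² = 117.19².
Subtracting the Station 1 equation from the Station 2 and Station 3 equations removes the quadratic terms:
-54.8 x − 74.6 y = -1906.85
-48.8 x − 191.0 y = -3453.45
Solving the 2×2 system: x ≈ 15.6, y ≈ 14.1 km.

15.6 km east, 14.1 km north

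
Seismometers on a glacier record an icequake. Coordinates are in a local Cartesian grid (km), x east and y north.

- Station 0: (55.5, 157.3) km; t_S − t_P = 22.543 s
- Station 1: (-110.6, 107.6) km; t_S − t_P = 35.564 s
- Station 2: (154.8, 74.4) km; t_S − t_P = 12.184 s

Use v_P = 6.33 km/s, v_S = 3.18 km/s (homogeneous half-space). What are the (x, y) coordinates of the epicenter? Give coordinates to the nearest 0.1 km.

(99.1, 20.0)

Distance from S−P lag: d = Δt · v_P v_S / (v_P − v_S) = Δt · (6.33·3.18)/(6.33−3.18) ≈ 6.3903·Δt.
So d_Station 0 = 144.06, d_Station 1 = 227.26, d_Station 2 = 77.86 km.
Circle about each station: (x − 55.5)² + (y − 157.3)² = 144.06²; (x + 110.6)² + (y − 107.6)² = 227.26²; (x − 154.8)² + (y − 74.4)² = 77.86².
Subtracting the Station 0 equation from the Station 1 and Station 2 equations removes the quadratic terms:
-332.2 x − 99.4 y = -34907.24
198.6 x − 165.8 y = 16365.96
Solving the 2×2 system: x ≈ 99.1, y ≈ 20.0 km.
Check against Station 0 (with the unrounded x, y): √((x − 55.5)²+(y − 157.3)²) = 144.06 ≈ 144.06 km. ✓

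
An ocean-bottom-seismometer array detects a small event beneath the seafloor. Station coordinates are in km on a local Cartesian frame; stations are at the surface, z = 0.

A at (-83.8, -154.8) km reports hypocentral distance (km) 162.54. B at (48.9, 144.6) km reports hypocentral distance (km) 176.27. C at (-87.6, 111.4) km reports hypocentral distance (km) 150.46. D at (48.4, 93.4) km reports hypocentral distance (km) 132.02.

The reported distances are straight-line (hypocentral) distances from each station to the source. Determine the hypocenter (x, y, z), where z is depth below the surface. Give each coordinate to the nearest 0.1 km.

Each station gives a sphere (x−x_i)² + (y−y_i)² + z² = d_i² (stations at z=0).
Subtracting the A sphere from B and C: z² cancels, leaving linear equations in x and y:
265.4 x + 598.8 y = -12336.97
-7.6 x + 532.4 y = -7120.72
Solving: x ≈ -15.799, y ≈ -13.600 km (keep extra digits for the depth step; rounded: -15.8, -13.6).
Then from the A sphere: z² = 162.54² − (x + 83.8)² − (y + 154.8)² with x = -15.799, y = -13.600, so z ≈ 43.101 ≈ 43.1 km.

(-15.8, -13.6, 43.1)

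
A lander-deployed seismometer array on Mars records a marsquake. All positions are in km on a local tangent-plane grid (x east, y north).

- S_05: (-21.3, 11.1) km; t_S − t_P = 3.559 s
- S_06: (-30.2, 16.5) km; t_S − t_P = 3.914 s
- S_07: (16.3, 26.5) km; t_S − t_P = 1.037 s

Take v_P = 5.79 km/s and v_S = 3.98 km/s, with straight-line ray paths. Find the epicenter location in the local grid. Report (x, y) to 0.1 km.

14.0 km east, 39.5 km north

Distance from S−P lag: d = Δt · v_P v_S / (v_P − v_S) = Δt · (5.79·3.98)/(5.79−3.98) ≈ 12.7316·Δt.
So d_S_05 = 45.31, d_S_06 = 49.83, d_S_07 = 13.20 km.
Circle about each station: (x + 21.3)² + (y − 11.1)² = 45.31²; (x + 30.2)² + (y − 16.5)² = 49.83²; (x − 16.3)² + (y − 26.5)² = 13.20².
Subtracting pairs of circle equations eliminates x²+y² and gives linear equations (the radical axes):
-17.8 x + 10.8 y = 177.36
75.2 x + 30.8 y = 2269.80
Solving the 2×2 system: x ≈ 14.0, y ≈ 39.5 km.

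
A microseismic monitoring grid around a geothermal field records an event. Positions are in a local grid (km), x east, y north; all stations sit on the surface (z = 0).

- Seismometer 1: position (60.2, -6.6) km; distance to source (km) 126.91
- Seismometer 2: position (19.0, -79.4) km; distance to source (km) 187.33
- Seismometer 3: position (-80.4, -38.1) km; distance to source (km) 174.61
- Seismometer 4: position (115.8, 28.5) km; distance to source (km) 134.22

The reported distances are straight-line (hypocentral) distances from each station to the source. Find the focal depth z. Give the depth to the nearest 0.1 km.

Each station gives a sphere (x−x_i)² + (y−y_i)² + z² = d_i² (stations at z=0).
Subtracting the Seismometer 1 sphere from Seismometer 2 and Seismometer 3: z² cancels, leaving linear equations in x and y:
-82.4 x − 145.6 y = -15988.62
-281.2 x − 63.0 y = -10134.33
Solving: x ≈ 13.098, y ≈ 102.399 km (keep extra digits for the depth step; rounded: 13.1, 102.4).
Then from the Seismometer 1 sphere: z² = 126.91² − (x − 60.2)² − (y + 6.6)² with x = 13.098, y = 102.399, so z ≈ 44.797 ≈ 44.8 km.
Check against Seismometer 4 (with the unrounded solution): distance 134.22 ≈ 134.22 km. ✓

44.8 km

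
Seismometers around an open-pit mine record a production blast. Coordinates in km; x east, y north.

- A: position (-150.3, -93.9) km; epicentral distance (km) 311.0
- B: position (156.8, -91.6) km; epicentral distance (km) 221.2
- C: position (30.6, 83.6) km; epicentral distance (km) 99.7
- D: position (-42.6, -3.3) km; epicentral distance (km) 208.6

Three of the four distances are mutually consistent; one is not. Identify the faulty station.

Solve using three stations at a time. Using B, C, D (subtract circle equations pairwise → linear system) gives (x, y) ≈ (120.6, 126.7).
Distances from that point to each station vs reported:
  A: calculated 349.4 vs reported 311.0 → residual 38.4 km
  B: calculated 221.2 vs reported 221.2 → residual 0.0 km
  C: calculated 99.8 vs reported 99.7 → residual 0.1 km
  D: calculated 208.6 vs reported 208.6 → residual 0.0 km
B, C, D are mutually consistent (residuals ≈ 0); A is off by 38.4 km.

A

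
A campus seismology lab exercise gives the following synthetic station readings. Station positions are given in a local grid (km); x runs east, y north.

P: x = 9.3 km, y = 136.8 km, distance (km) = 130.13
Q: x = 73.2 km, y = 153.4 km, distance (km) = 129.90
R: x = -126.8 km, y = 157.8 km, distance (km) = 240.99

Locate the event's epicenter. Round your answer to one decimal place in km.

Circle about each station: (x − 9.3)² + (y − 136.8)² = 130.13²; (x − 73.2)² + (y − 153.4)² = 129.90²; (x + 126.8)² + (y − 157.8)² = 240.99².
Subtracting pairs of circle equations eliminates x²+y² and gives linear equations (the radical axes):
127.8 x + 33.2 y = 10148.88
-272.2 x + 42.0 y = -18964.01
Solving the 2×2 system: x ≈ 73.3, y ≈ 23.5 km.

x ≈ 73.3 km, y ≈ 23.5 km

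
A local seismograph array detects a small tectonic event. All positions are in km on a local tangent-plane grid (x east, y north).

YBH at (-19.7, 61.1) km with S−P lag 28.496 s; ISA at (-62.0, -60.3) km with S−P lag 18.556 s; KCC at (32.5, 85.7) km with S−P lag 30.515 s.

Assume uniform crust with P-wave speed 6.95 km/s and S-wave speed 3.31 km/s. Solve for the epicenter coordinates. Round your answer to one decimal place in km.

Distance from S−P lag: d = Δt · v_P v_S / (v_P − v_S) = Δt · (6.95·3.31)/(6.95−3.31) ≈ 6.3199·Δt.
So d_YBH = 180.09, d_ISA = 117.27, d_KCC = 192.85 km.
Circle about each station: (x + 19.7)² + (y − 61.1)² = 180.09²; (x + 62.0)² + (y + 60.3)² = 117.27²; (x − 32.5)² + (y − 85.7)² = 192.85².
Subtracting the YBH equation from the ISA and KCC equations removes the quadratic terms:
-84.6 x − 242.8 y = 22038.95
104.4 x + 49.2 y = -479.27
Solving the 2×2 system: x ≈ 45.7, y ≈ -106.7 km.

45.7 km east, -106.7 km north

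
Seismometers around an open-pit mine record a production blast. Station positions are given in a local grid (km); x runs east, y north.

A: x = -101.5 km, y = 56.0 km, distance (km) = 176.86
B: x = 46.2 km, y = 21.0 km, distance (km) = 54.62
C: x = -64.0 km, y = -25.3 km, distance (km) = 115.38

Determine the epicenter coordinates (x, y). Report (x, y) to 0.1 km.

Circle about each station: (x + 101.5)² + (y − 56.0)² = 176.86²; (x − 46.2)² + (y − 21.0)² = 54.62²; (x + 64.0)² + (y + 25.3)² = 115.38².
Subtracting the A equation from the B and C equations removes the quadratic terms:
295.4 x − 70.0 y = 17433.31
75.0 x − 162.6 y = 9264.76
Solving the 2×2 system: x ≈ 51.1, y ≈ -33.4 km.

(51.1, -33.4)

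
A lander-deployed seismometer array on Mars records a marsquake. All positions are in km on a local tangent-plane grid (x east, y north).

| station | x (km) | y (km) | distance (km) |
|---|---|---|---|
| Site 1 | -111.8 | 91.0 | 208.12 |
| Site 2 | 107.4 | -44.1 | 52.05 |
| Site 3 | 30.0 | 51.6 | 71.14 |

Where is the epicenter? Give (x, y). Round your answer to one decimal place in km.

(72.7, -5.3)

Circle about each station: (x + 111.8)² + (y − 91.0)² = 208.12²; (x − 107.4)² + (y + 44.1)² = 52.05²; (x − 30.0)² + (y − 51.6)² = 71.14².
Subtracting pairs of circle equations eliminates x²+y² and gives linear equations (the radical axes):
438.4 x − 270.2 y = 33304.06
283.6 x − 78.8 y = 21035.35
Solving the 2×2 system: x ≈ 72.7, y ≈ -5.3 km.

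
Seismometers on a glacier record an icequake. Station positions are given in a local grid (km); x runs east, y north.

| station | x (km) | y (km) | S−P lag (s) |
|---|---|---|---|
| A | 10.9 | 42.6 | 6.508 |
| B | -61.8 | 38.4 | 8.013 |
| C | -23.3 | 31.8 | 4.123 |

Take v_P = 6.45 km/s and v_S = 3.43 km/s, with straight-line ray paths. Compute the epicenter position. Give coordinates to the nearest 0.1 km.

Distance from S−P lag: d = Δt · v_P v_S / (v_P − v_S) = Δt · (6.45·3.43)/(6.45−3.43) ≈ 7.3257·Δt.
So d_A = 47.68, d_B = 58.70, d_C = 30.20 km.
Circle about each station: (x − 10.9)² + (y − 42.6)² = 47.68²; (x + 61.8)² + (y − 38.4)² = 58.70²; (x + 23.3)² + (y − 31.8)² = 30.20².
Subtracting pairs of circle equations eliminates x²+y² and gives linear equations (the radical axes):
-145.4 x − 8.4 y = 2187.92
-68.4 x − 21.6 y = 981.90
Solving the 2×2 system: x ≈ -15.2, y ≈ 2.7 km.

x ≈ -15.2 km, y ≈ 2.7 km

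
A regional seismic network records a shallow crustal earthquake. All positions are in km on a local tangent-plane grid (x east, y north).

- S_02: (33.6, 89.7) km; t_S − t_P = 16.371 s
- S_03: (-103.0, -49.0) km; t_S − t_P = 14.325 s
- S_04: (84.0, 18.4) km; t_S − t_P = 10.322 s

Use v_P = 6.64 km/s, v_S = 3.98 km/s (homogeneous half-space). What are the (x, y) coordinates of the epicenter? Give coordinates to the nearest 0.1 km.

37.3 km east, -72.9 km north

Distance from S−P lag: d = Δt · v_P v_S / (v_P − v_S) = Δt · (6.64·3.98)/(6.64−3.98) ≈ 9.9350·Δt.
So d_S_02 = 162.65, d_S_03 = 142.32, d_S_04 = 102.55 km.
Circle about each station: (x − 33.6)² + (y − 89.7)² = 162.65²; (x + 103.0)² + (y + 49.0)² = 142.32²; (x − 84.0)² + (y − 18.4)² = 102.55².
Subtracting the S_02 equation from the S_03 and S_04 equations removes the quadratic terms:
-273.2 x − 277.4 y = 10034.99
100.8 x − 142.6 y = 14158.03
Solving the 2×2 system: x ≈ 37.3, y ≈ -72.9 km.
Check against S_02 (with the unrounded x, y): √((x − 33.6)²+(y − 89.7)²) = 162.66 ≈ 162.65 km. ✓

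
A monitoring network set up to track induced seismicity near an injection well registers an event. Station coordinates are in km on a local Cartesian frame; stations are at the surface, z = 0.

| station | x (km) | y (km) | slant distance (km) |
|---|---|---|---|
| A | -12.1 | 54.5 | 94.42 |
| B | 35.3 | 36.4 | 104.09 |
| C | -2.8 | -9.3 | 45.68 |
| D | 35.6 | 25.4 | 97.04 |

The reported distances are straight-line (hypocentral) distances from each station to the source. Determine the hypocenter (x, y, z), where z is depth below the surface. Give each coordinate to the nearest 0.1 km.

x ≈ -39.6 km, y ≈ -35.6 km, depth ≈ 6.4 km

Each station gives a sphere (x−x_i)² + (y−y_i)² + z² = d_i² (stations at z=0).
Subtracting the A sphere from B and C: z² cancels, leaving linear equations in x and y:
94.8 x − 36.2 y = -2465.20
18.6 x − 127.6 y = 3806.14
Solving: x ≈ -39.599, y ≈ -35.601 km (keep extra digits for the depth step; rounded: -39.6, -35.6).
Then from the A sphere: z² = 94.42² − (x + 12.1)² − (y − 54.5)² with x = -39.599, y = -35.601, so z ≈ 6.384 ≈ 6.4 km.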